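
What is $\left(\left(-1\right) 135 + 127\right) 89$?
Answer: $-712$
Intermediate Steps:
$\left(\left(-1\right) 135 + 127\right) 89 = \left(-135 + 127\right) 89 = \left(-8\right) 89 = -712$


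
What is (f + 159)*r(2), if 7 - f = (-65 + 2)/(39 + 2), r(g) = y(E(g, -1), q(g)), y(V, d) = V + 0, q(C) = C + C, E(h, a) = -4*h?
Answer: -54952/41 ≈ -1340.3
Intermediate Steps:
q(C) = 2*C
y(V, d) = V
r(g) = -4*g
f = 350/41 (f = 7 - (-65 + 2)/(39 + 2) = 7 - (-63)/41 = 7 - 1*(-63/41) = 7 + 63/41 = 350/41 ≈ 8.5366)
(f + 159)*r(2) = (350/41 + 159)*(-4*2) = (6869/41)*(-8) = -54952/41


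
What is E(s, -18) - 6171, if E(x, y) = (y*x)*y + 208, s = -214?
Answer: -75299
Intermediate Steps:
E(x, y) = 208 + x*y**2 (E(x, y) = (x*y)*y + 208 = x*y**2 + 208 = 208 + x*y**2)
E(s, -18) - 6171 = (208 - 214*(-18)**2) - 6171 = (208 - 214*324) - 6171 = (208 - 69336) - 6171 = -69128 - 6171 = -75299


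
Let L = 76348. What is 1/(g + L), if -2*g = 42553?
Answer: 2/110143 ≈ 1.8158e-5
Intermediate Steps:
g = -42553/2 (g = -½*42553 = -42553/2 ≈ -21277.)
1/(g + L) = 1/(-42553/2 + 76348) = 1/(110143/2) = 2/110143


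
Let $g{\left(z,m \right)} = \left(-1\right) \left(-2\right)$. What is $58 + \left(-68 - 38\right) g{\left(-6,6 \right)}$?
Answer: $-154$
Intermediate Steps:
$g{\left(z,m \right)} = 2$
$58 + \left(-68 - 38\right) g{\left(-6,6 \right)} = 58 + \left(-68 - 38\right) 2 = 58 - 212 = -154$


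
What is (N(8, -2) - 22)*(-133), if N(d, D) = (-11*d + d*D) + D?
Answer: 17024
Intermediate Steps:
N(d, D) = D - 11*d + D*d (N(d, D) = (-11*d + D*d) + D = D - 11*d + D*d)
(N(8, -2) - 22)*(-133) = ((-2 - 11*8 - 2*8) - 22)*(-133) = ((-2 - 88 - 16) - 22)*(-133) = (-106 - 22)*(-133) = -128*(-133) = 17024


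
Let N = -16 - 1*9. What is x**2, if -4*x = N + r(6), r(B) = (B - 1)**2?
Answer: 0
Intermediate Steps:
N = -25 (N = -16 - 9 = -25)
r(B) = (-1 + B)**2
x = 0 (x = -(-25 + (-1 + 6)**2)/4 = -(-25 + 5**2)/4 = -(-25 + 25)/4 = -1/4*0 = 0)
x**2 = 0**2 = 0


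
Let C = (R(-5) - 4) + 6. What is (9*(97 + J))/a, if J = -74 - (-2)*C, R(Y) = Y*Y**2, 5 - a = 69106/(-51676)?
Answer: -17285622/54581 ≈ -316.70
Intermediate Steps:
a = 163743/25838 (a = 5 - 69106/(-51676) = 5 - 69106*(-1)/51676 = 5 - 1*(-34553/25838) = 5 + 34553/25838 = 163743/25838 ≈ 6.3373)
R(Y) = Y**3
C = -123 (C = ((-5)**3 - 4) + 6 = (-125 - 4) + 6 = -129 + 6 = -123)
J = -320 (J = -74 - (-2)*(-123) = -74 - 1*246 = -74 - 246 = -320)
(9*(97 + J))/a = (9*(97 - 320))/(163743/25838) = (9*(-223))*(25838/163743) = -2007*25838/163743 = -17285622/54581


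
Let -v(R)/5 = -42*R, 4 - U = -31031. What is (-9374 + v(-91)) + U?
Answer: 2551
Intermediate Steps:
U = 31035 (U = 4 - 1*(-31031) = 4 + 31031 = 31035)
v(R) = 210*R (v(R) = -(-210)*R = 210*R)
(-9374 + v(-91)) + U = (-9374 + 210*(-91)) + 31035 = (-9374 - 19110) + 31035 = -28484 + 31035 = 2551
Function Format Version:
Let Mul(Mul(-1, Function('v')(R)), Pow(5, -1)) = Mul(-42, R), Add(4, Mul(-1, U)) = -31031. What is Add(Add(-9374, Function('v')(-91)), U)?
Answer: 2551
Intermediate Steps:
U = 31035 (U = Add(4, Mul(-1, -31031)) = Add(4, 31031) = 31035)
Function('v')(R) = Mul(210, R) (Function('v')(R) = Mul(-5, Mul(-42, R)) = Mul(210, R))
Add(Add(-9374, Function('v')(-91)), U) = Add(Add(-9374, Mul(210, -91)), 31035) = Add(Add(-9374, -19110), 31035) = Add(-28484, 31035) = 2551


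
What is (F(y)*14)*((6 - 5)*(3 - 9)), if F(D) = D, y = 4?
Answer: -336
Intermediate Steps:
(F(y)*14)*((6 - 5)*(3 - 9)) = (4*14)*((6 - 5)*(3 - 9)) = 56*(1*(-6)) = 56*(-6) = -336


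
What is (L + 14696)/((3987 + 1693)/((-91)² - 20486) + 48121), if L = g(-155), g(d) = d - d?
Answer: 35872936/117462225 ≈ 0.30540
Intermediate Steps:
g(d) = 0
L = 0
(L + 14696)/((3987 + 1693)/((-91)² - 20486) + 48121) = (0 + 14696)/((3987 + 1693)/((-91)² - 20486) + 48121) = 14696/(5680/(8281 - 20486) + 48121) = 14696/(5680/(-12205) + 48121) = 14696/(5680*(-1/12205) + 48121) = 14696/(-1136/2441 + 48121) = 14696/(117462225/2441) = 14696*(2441/117462225) = 35872936/117462225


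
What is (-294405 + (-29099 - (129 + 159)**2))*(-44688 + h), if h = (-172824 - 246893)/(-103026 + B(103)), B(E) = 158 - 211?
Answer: 1872089178446480/103079 ≈ 1.8162e+10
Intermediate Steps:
B(E) = -53
h = 419717/103079 (h = (-172824 - 246893)/(-103026 - 53) = -419717/(-103079) = -419717*(-1/103079) = 419717/103079 ≈ 4.0718)
(-294405 + (-29099 - (129 + 159)**2))*(-44688 + h) = (-294405 + (-29099 - (129 + 159)**2))*(-44688 + 419717/103079) = (-294405 + (-29099 - 1*288**2))*(-4605974635/103079) = (-294405 + (-29099 - 1*82944))*(-4605974635/103079) = (-294405 + (-29099 - 82944))*(-4605974635/103079) = (-294405 - 112043)*(-4605974635/103079) = -406448*(-4605974635/103079) = 1872089178446480/103079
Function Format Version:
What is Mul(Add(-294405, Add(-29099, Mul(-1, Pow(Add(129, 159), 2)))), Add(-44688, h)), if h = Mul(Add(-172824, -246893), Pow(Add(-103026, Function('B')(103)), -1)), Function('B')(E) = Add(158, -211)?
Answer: Rational(1872089178446480, 103079) ≈ 1.8162e+10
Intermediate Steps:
Function('B')(E) = -53
h = Rational(419717, 103079) (h = Mul(Add(-172824, -246893), Pow(Add(-103026, -53), -1)) = Mul(-419717, Pow(-103079, -1)) = Mul(-419717, Rational(-1, 103079)) = Rational(419717, 103079) ≈ 4.0718)
Mul(Add(-294405, Add(-29099, Mul(-1, Pow(Add(129, 159), 2)))), Add(-44688, h)) = Mul(Add(-294405, Add(-29099, Mul(-1, Pow(Add(129, 159), 2)))), Add(-44688, Rational(419717, 103079))) = Mul(Add(-294405, Add(-29099, Mul(-1, Pow(288, 2)))), Rational(-4605974635, 103079)) = Mul(Add(-294405, Add(-29099, Mul(-1, 82944))), Rational(-4605974635, 103079)) = Mul(Add(-294405, Add(-29099, -82944)), Rational(-4605974635, 103079)) = Mul(Add(-294405, -112043), Rational(-4605974635, 103079)) = Mul(-406448, Rational(-4605974635, 103079)) = Rational(1872089178446480, 103079)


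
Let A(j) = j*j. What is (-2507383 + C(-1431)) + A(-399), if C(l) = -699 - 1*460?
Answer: -2349341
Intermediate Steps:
A(j) = j**2
C(l) = -1159 (C(l) = -699 - 460 = -1159)
(-2507383 + C(-1431)) + A(-399) = (-2507383 - 1159) + (-399)**2 = -2508542 + 159201 = -2349341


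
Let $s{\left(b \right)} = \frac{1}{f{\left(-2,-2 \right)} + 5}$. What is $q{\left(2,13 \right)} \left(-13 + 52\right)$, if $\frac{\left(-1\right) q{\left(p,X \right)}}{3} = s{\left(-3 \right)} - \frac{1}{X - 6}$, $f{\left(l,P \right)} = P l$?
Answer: $\frac{26}{7} \approx 3.7143$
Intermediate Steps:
$s{\left(b \right)} = \frac{1}{9}$ ($s{\left(b \right)} = \frac{1}{\left(-2\right) \left(-2\right) + 5} = \frac{1}{4 + 5} = \frac{1}{9}$)
$q{\left(p,X \right)} = - \frac{1}{3} + \frac{3}{-6 + X}$ ($q{\left(p,X \right)} = - 3 \left(\frac{1}{9} - \frac{1}{X - 6}\right) = - 3 \left(\frac{1}{9} - \frac{1}{-6 + X}\right) = - \frac{1}{3} + \frac{3}{-6 + X}$)
$q{\left(2,13 \right)} \left(-13 + 52\right) = \frac{15 - 13}{3 \left(-6 + 13\right)} \left(-13 + 52\right) = \frac{15 - 13}{3 \cdot 7} \cdot 39 = \frac{1}{3} \cdot \frac{1}{7} \cdot 2 \cdot 39 = \frac{2}{21} \cdot 39 = \frac{26}{7}$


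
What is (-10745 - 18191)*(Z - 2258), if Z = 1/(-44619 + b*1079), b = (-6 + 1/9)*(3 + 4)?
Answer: 6549103142233/100235 ≈ 6.5337e+7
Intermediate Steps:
b = -371/9 (b = (-6 + ⅑)*7 = -53/9*7 = -371/9 ≈ -41.222)
Z = -9/801880 (Z = 1/(-44619 - 371/9*1079) = 1/(-44619 - 400309/9) = 1/(-801880/9) = -9/801880 ≈ -1.1224e-5)
(-10745 - 18191)*(Z - 2258) = (-10745 - 18191)*(-9/801880 - 2258) = -28936*(-1810645049/801880) = 6549103142233/100235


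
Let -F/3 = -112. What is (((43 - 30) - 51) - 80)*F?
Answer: -39648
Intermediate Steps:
F = 336 (F = -3*(-112) = 336)
(((43 - 30) - 51) - 80)*F = (((43 - 30) - 51) - 80)*336 = ((13 - 51) - 80)*336 = (-38 - 80)*336 = -118*336 = -39648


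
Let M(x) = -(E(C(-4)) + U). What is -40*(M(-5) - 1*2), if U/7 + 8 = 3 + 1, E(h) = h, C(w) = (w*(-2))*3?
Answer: -80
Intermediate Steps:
C(w) = -6*w (C(w) = -2*w*3 = -6*w)
U = -28 (U = -56 + 7*(3 + 1) = -56 + 7*4 = -56 + 28 = -28)
M(x) = 4 (M(x) = -(-6*(-4) - 28) = -(24 - 28) = -1*(-4) = 4)
-40*(M(-5) - 1*2) = -40*(4 - 1*2) = -40*(4 - 2) = -40*2 = -80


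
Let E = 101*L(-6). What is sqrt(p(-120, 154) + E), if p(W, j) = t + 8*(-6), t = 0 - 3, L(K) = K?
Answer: 3*I*sqrt(73) ≈ 25.632*I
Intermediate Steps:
t = -3
p(W, j) = -51 (p(W, j) = -3 + 8*(-6) = -3 - 48 = -51)
E = -606 (E = 101*(-6) = -606)
sqrt(p(-120, 154) + E) = sqrt(-51 - 606) = sqrt(-657) = 3*I*sqrt(73)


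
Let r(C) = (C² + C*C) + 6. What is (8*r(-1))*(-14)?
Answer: -896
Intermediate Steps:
r(C) = 6 + 2*C² (r(C) = (C² + C²) + 6 = 2*C² + 6 = 6 + 2*C²)
(8*r(-1))*(-14) = (8*(6 + 2*(-1)²))*(-14) = (8*(6 + 2*1))*(-14) = (8*(6 + 2))*(-14) = (8*8)*(-14) = 64*(-14) = -896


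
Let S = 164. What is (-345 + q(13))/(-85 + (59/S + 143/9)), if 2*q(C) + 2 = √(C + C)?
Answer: 510696/101477 - 738*√26/101477 ≈ 4.9955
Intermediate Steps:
q(C) = -1 + √2*√C/2 (q(C) = -1 + √(C + C)/2 = -1 + √(2*C)/2 = -1 + (√2*√C)/2 = -1 + √2*√C/2)
(-345 + q(13))/(-85 + (59/S + 143/9)) = (-345 + (-1 + √2*√13/2))/(-85 + (59/164 + 143/9)) = (-345 + (-1 + √26/2))/(-85 + (59*(1/164) + 143*(⅑))) = (-346 + √26/2)/(-85 + (59/164 + 143/9)) = (-346 + √26/2)/(-85 + 23983/1476) = (-346 + √26/2)/(-101477/1476) = (-346 + √26/2)*(-1476/101477) = 510696/101477 - 738*√26/101477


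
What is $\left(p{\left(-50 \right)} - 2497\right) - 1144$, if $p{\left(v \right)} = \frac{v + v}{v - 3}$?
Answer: $- \frac{192873}{53} \approx -3639.1$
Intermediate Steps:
$p{\left(v \right)} = \frac{2 v}{-3 + v}$
$\left(p{\left(-50 \right)} - 2497\right) - 1144 = \left(2 \left(-50\right) \frac{1}{-3 - 50} - 2497\right) - 1144 = \left(2 \left(-50\right) \frac{1}{-53} - 2497\right) - 1144 = \left(2 \left(-50\right) \left(- \frac{1}{53}\right) - 2497\right) - 1144 = \left(\frac{100}{53} - 2497\right) - 1144 = - \frac{132241}{53} - 1144 = - \frac{192873}{53}$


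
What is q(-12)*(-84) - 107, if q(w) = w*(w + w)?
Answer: -24299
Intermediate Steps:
q(w) = 2*w**2 (q(w) = w*(2*w) = 2*w**2)
q(-12)*(-84) - 107 = (2*(-12)**2)*(-84) - 107 = (2*144)*(-84) - 107 = 288*(-84) - 107 = -24192 - 107 = -24299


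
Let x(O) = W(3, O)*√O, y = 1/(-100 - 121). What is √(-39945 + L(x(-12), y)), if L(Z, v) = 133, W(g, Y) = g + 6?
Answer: 2*I*√9953 ≈ 199.53*I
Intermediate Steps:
W(g, Y) = 6 + g
y = -1/221 (y = 1/(-221) = -1/221 ≈ -0.0045249)
x(O) = 9*√O (x(O) = (6 + 3)*√O = 9*√O)
√(-39945 + L(x(-12), y)) = √(-39945 + 133) = √(-39812) = 2*I*√9953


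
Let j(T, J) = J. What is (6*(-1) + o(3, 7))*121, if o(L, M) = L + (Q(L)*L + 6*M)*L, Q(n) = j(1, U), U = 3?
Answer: 18150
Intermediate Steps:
Q(n) = 3
o(L, M) = L + L*(3*L + 6*M) (o(L, M) = L + (3*L + 6*M)*L = L + L*(3*L + 6*M))
(6*(-1) + o(3, 7))*121 = (6*(-1) + 3*(1 + 3*3 + 6*7))*121 = (-6 + 3*(1 + 9 + 42))*121 = (-6 + 3*52)*121 = (-6 + 156)*121 = 150*121 = 18150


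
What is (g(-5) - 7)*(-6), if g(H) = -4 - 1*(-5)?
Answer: 36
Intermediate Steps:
g(H) = 1 (g(H) = -4 + 5 = 1)
(g(-5) - 7)*(-6) = (1 - 7)*(-6) = -6*(-6) = 36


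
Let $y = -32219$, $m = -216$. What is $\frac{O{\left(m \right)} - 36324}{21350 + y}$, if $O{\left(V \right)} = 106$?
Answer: $\frac{36218}{10869} \approx 3.3322$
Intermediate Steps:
$\frac{O{\left(m \right)} - 36324}{21350 + y} = \frac{106 - 36324}{21350 - 32219} = - \frac{36218}{-10869} = \left(-36218\right) \left(- \frac{1}{10869}\right) = \frac{36218}{10869}$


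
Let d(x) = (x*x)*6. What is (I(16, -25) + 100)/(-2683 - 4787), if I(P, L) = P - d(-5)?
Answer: 17/3735 ≈ 0.0045515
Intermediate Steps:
d(x) = 6*x² (d(x) = x²*6 = 6*x²)
I(P, L) = -150 + P (I(P, L) = P - 6*(-5)² = P - 6*25 = P - 1*150 = P - 150 = -150 + P)
(I(16, -25) + 100)/(-2683 - 4787) = ((-150 + 16) + 100)/(-2683 - 4787) = (-134 + 100)/(-7470) = -34*(-1/7470) = 17/3735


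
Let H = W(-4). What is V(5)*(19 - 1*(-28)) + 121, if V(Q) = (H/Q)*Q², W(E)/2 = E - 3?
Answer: -3169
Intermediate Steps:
W(E) = -6 + 2*E (W(E) = 2*(E - 3) = 2*(-3 + E) = -6 + 2*E)
H = -14 (H = -6 + 2*(-4) = -6 - 8 = -14)
V(Q) = -14*Q (V(Q) = (-14/Q)*Q² = -14*Q)
V(5)*(19 - 1*(-28)) + 121 = (-14*5)*(19 - 1*(-28)) + 121 = -70*(19 + 28) + 121 = -70*47 + 121 = -3290 + 121 = -3169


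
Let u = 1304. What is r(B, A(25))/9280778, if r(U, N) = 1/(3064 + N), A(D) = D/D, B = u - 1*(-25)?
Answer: 1/28445584570 ≈ 3.5155e-11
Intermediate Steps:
B = 1329 (B = 1304 - 1*(-25) = 1304 + 25 = 1329)
A(D) = 1
r(B, A(25))/9280778 = 1/((3064 + 1)*9280778) = (1/9280778)/3065 = (1/3065)*(1/9280778) = 1/28445584570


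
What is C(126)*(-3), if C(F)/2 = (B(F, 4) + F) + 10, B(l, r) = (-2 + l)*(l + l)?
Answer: -188304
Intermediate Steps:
B(l, r) = 2*l*(-2 + l) (B(l, r) = (-2 + l)*(2*l) = 2*l*(-2 + l))
C(F) = 20 + 2*F + 4*F*(-2 + F) (C(F) = 2*((2*F*(-2 + F) + F) + 10) = 2*((F + 2*F*(-2 + F)) + 10) = 2*(10 + F + 2*F*(-2 + F)) = 20 + 2*F + 4*F*(-2 + F))
C(126)*(-3) = (20 - 6*126 + 4*126²)*(-3) = (20 - 756 + 4*15876)*(-3) = (20 - 756 + 63504)*(-3) = 62768*(-3) = -188304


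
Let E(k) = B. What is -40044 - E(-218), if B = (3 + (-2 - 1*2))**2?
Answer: -40045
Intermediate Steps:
B = 1 (B = (3 + (-2 - 2))**2 = (3 - 4)**2 = (-1)**2 = 1)
E(k) = 1
-40044 - E(-218) = -40044 - 1*1 = -40044 - 1 = -40045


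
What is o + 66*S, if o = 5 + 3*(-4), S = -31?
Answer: -2053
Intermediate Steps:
o = -7 (o = 5 - 12 = -7)
o + 66*S = -7 + 66*(-31) = -7 - 2046 = -2053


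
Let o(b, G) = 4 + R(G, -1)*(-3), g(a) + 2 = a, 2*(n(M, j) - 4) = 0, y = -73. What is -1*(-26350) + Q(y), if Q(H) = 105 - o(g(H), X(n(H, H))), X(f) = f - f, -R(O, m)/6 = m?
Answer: 26469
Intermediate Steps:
R(O, m) = -6*m
n(M, j) = 4 (n(M, j) = 4 + (½)*0 = 4 + 0 = 4)
g(a) = -2 + a
X(f) = 0
o(b, G) = -14 (o(b, G) = 4 - 6*(-1)*(-3) = 4 + 6*(-3) = 4 - 18 = -14)
Q(H) = 119 (Q(H) = 105 - 1*(-14) = 105 + 14 = 119)
-1*(-26350) + Q(y) = -1*(-26350) + 119 = 26350 + 119 = 26469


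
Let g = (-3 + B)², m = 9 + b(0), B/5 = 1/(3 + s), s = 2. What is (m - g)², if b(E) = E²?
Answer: 25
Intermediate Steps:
B = 1 (B = 5/(3 + 2) = 5/5 = 5*(⅕) = 1)
m = 9 (m = 9 + 0² = 9 + 0 = 9)
g = 4 (g = (-3 + 1)² = (-2)² = 4)
(m - g)² = (9 - 1*4)² = (9 - 4)² = 5² = 25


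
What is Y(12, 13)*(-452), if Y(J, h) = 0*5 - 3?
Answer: 1356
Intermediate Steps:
Y(J, h) = -3 (Y(J, h) = 0 - 3 = -3)
Y(12, 13)*(-452) = -3*(-452) = 1356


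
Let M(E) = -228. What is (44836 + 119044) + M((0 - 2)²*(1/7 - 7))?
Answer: 163652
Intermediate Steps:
(44836 + 119044) + M((0 - 2)²*(1/7 - 7)) = (44836 + 119044) - 228 = 163880 - 228 = 163652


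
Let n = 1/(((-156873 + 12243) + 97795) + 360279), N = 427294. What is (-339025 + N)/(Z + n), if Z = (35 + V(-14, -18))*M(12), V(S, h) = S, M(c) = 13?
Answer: 27667388436/85570213 ≈ 323.33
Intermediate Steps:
n = 1/313444 (n = 1/((-144630 + 97795) + 360279) = 1/(-46835 + 360279) = 1/313444 ≈ 3.1904e-6)
Z = 273 (Z = (35 - 14)*13 = 21*13 = 273)
(-339025 + N)/(Z + n) = (-339025 + 427294)/(273 + 1/313444) = 88269/(85570213/313444) = 88269*(313444/85570213) = 27667388436/85570213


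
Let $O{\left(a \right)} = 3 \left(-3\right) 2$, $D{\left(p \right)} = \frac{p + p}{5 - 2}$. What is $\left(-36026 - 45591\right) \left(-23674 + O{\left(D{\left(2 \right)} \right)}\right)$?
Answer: $1933669964$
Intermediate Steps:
$D{\left(p \right)} = \frac{2 p}{3}$
$O{\left(a \right)} = -18$ ($O{\left(a \right)} = \left(-9\right) 2 = -18$)
$\left(-36026 - 45591\right) \left(-23674 + O{\left(D{\left(2 \right)} \right)}\right) = \left(-36026 - 45591\right) \left(-23674 - 18\right) = \left(-81617\right) \left(-23692\right) = 1933669964$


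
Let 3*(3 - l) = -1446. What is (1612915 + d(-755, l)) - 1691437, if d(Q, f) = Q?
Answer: -79277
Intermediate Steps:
l = 485 (l = 3 - ⅓*(-1446) = 3 + 482 = 485)
(1612915 + d(-755, l)) - 1691437 = (1612915 - 755) - 1691437 = 1612160 - 1691437 = -79277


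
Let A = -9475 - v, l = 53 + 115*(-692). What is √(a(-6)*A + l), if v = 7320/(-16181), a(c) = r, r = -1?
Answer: 2*I*√4585366650623/16181 ≈ 264.67*I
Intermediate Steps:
a(c) = -1
v = -7320/16181 (v = 7320*(-1/16181) = -7320/16181 ≈ -0.45238)
l = -79527 (l = 53 - 79580 = -79527)
A = -153307655/16181 (A = -9475 - 1*(-7320/16181) = -9475 + 7320/16181 = -153307655/16181 ≈ -9474.5)
√(a(-6)*A + l) = √(-1*(-153307655/16181) - 79527) = √(153307655/16181 - 79527) = √(-1133518732/16181) = 2*I*√4585366650623/16181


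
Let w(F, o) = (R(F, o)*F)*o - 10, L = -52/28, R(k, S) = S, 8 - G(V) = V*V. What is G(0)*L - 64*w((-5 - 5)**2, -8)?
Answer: -2862824/7 ≈ -4.0898e+5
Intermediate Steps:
G(V) = 8 - V**2 (G(V) = 8 - V*V = 8 - V**2)
L = -13/7 (L = -52*1/28 = -13/7 ≈ -1.8571)
w(F, o) = -10 + F*o**2 (w(F, o) = (o*F)*o - 10 = (F*o)*o - 10 = F*o**2 - 10 = -10 + F*o**2)
G(0)*L - 64*w((-5 - 5)**2, -8) = (8 - 1*0**2)*(-13/7) - 64*(-10 + (-5 - 5)**2*(-8)**2) = (8 - 1*0)*(-13/7) - 64*(-10 + (-10)**2*64) = (8 + 0)*(-13/7) - 64*(-10 + 100*64) = 8*(-13/7) - 64*(-10 + 6400) = -104/7 - 64*6390 = -104/7 - 408960 = -2862824/7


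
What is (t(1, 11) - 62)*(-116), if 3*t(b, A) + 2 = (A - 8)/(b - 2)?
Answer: 22156/3 ≈ 7385.3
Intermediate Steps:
t(b, A) = -⅔ + (-8 + A)/(3*(-2 + b)) (t(b, A) = -⅔ + ((A - 8)/(b - 2))/3 = -⅔ + ((-8 + A)/(-2 + b))/3 = -⅔ + (-8 + A)/(3*(-2 + b)))
(t(1, 11) - 62)*(-116) = ((-4 + 11 - 2*1)/(3*(-2 + 1)) - 62)*(-116) = ((⅓)*(-4 + 11 - 2)/(-1) - 62)*(-116) = ((⅓)*(-1)*5 - 62)*(-116) = (-5/3 - 62)*(-116) = -191/3*(-116) = 22156/3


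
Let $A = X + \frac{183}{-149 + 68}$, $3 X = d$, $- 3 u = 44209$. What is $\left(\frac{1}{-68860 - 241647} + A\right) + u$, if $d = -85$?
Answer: $- \frac{123801314476}{8383689} \approx -14767.0$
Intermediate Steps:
$u = - \frac{44209}{3}$ ($u = \left(- \frac{1}{3}\right) 44209 = - \frac{44209}{3} \approx -14736.0$)
$X = - \frac{85}{3}$ ($X = \frac{1}{3} \left(-85\right) = - \frac{85}{3} \approx -28.333$)
$A = - \frac{826}{27}$ ($A = - \frac{85}{3} + \frac{183}{-149 + 68} = - \frac{85}{3} + \frac{183}{-81} = - \frac{85}{3} + 183 \left(- \frac{1}{81}\right) = - \frac{85}{3} - \frac{61}{27} = - \frac{826}{27} \approx -30.593$)
$\left(\frac{1}{-68860 - 241647} + A\right) + u = \left(\frac{1}{-68860 - 241647} - \frac{826}{27}\right) - \frac{44209}{3} = \left(\frac{1}{-310507} - \frac{826}{27}\right) - \frac{44209}{3} = \left(- \frac{1}{310507} - \frac{826}{27}\right) - \frac{44209}{3} = - \frac{256478809}{8383689} - \frac{44209}{3} = - \frac{123801314476}{8383689}$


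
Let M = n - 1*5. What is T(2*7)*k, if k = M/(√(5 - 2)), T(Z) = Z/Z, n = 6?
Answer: √3/3 ≈ 0.57735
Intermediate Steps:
M = 1 (M = 6 - 1*5 = 6 - 5 = 1)
T(Z) = 1
k = √3/3 (k = 1/√(5 - 2) = 1/√3 = 1*(√3/3) = √3/3 ≈ 0.57735)
T(2*7)*k = 1*(√3/3) = √3/3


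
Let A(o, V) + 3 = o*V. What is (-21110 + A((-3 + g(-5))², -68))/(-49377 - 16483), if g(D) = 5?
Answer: 4277/13172 ≈ 0.32470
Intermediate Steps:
A(o, V) = -3 + V*o (A(o, V) = -3 + o*V = -3 + V*o)
(-21110 + A((-3 + g(-5))², -68))/(-49377 - 16483) = (-21110 + (-3 - 68*(-3 + 5)²))/(-49377 - 16483) = (-21110 + (-3 - 68*2²))/(-65860) = (-21110 + (-3 - 68*4))*(-1/65860) = (-21110 + (-3 - 272))*(-1/65860) = (-21110 - 275)*(-1/65860) = -21385*(-1/65860) = 4277/13172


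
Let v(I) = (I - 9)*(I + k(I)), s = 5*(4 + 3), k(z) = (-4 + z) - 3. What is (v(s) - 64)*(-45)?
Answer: -70830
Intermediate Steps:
k(z) = -7 + z
s = 35 (s = 5*7 = 35)
v(I) = (-9 + I)*(-7 + 2*I) (v(I) = (I - 9)*(I + (-7 + I)) = (-9 + I)*(-7 + 2*I))
(v(s) - 64)*(-45) = ((63 - 25*35 + 2*35**2) - 64)*(-45) = ((63 - 875 + 2*1225) - 64)*(-45) = ((63 - 875 + 2450) - 64)*(-45) = (1638 - 64)*(-45) = 1574*(-45) = -70830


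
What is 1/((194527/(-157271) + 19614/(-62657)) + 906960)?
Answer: 1407732721/1276755086753641 ≈ 1.1026e-6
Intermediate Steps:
1/((194527/(-157271) + 19614/(-62657)) + 906960) = 1/((194527*(-1/157271) + 19614*(-1/62657)) + 906960) = 1/((-194527/157271 - 2802/8951) + 906960) = 1/(-2181884519/1407732721 + 906960) = 1/(1276755086753641/1407732721) = 1407732721/1276755086753641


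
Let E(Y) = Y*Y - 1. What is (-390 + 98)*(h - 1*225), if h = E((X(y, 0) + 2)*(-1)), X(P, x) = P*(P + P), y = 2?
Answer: 36792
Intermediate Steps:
X(P, x) = 2*P² (X(P, x) = P*(2*P) = 2*P²)
E(Y) = -1 + Y² (E(Y) = Y² - 1 = -1 + Y²)
h = 99 (h = -1 + ((2*2² + 2)*(-1))² = -1 + ((2*4 + 2)*(-1))² = -1 + ((8 + 2)*(-1))² = -1 + (10*(-1))² = -1 + (-10)² = -1 + 100 = 99)
(-390 + 98)*(h - 1*225) = (-390 + 98)*(99 - 1*225) = -292*(99 - 225) = -292*(-126) = 36792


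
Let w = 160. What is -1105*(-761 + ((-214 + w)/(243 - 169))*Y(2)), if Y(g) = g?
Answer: 31173155/37 ≈ 8.4252e+5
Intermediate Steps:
-1105*(-761 + ((-214 + w)/(243 - 169))*Y(2)) = -1105*(-761 + ((-214 + 160)/(243 - 169))*2) = -1105*(-761 - 54/74*2) = -1105*(-761 - 54*1/74*2) = -1105*(-761 - 27/37*2) = -1105*(-761 - 54/37) = -1105*(-28211/37) = 31173155/37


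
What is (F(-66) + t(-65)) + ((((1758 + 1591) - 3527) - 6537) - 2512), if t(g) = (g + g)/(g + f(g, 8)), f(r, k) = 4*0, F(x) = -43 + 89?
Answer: -9179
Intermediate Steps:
F(x) = 46
f(r, k) = 0
t(g) = 2 (t(g) = (g + g)/(g + 0) = (2*g)/g = 2)
(F(-66) + t(-65)) + ((((1758 + 1591) - 3527) - 6537) - 2512) = (46 + 2) + ((((1758 + 1591) - 3527) - 6537) - 2512) = 48 + (((3349 - 3527) - 6537) - 2512) = 48 + ((-178 - 6537) - 2512) = 48 + (-6715 - 2512) = 48 - 9227 = -9179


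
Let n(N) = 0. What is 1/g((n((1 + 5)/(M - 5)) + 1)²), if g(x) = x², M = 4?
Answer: 1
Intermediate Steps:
1/g((n((1 + 5)/(M - 5)) + 1)²) = 1/(((0 + 1)²)²) = 1/((1²)²) = 1/(1²) = 1/1 = 1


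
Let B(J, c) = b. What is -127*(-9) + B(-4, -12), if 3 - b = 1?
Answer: 1145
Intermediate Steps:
b = 2 (b = 3 - 1*1 = 3 - 1 = 2)
B(J, c) = 2
-127*(-9) + B(-4, -12) = -127*(-9) + 2 = 1143 + 2 = 1145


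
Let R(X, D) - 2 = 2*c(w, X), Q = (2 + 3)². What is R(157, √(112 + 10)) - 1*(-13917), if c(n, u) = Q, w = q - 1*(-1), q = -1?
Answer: 13969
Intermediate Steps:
w = 0 (w = -1 - 1*(-1) = -1 + 1 = 0)
Q = 25 (Q = 5² = 25)
c(n, u) = 25
R(X, D) = 52 (R(X, D) = 2 + 2*25 = 2 + 50 = 52)
R(157, √(112 + 10)) - 1*(-13917) = 52 - 1*(-13917) = 52 + 13917 = 13969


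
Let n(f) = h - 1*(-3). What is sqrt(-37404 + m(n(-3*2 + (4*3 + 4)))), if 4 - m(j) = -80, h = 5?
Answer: 2*I*sqrt(9330) ≈ 193.18*I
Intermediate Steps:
n(f) = 8 (n(f) = 5 - 1*(-3) = 5 + 3 = 8)
m(j) = 84 (m(j) = 4 - 1*(-80) = 4 + 80 = 84)
sqrt(-37404 + m(n(-3*2 + (4*3 + 4)))) = sqrt(-37404 + 84) = sqrt(-37320) = 2*I*sqrt(9330)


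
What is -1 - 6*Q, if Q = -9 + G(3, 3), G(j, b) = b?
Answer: 35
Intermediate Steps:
Q = -6 (Q = -9 + 3 = -6)
-1 - 6*Q = -1 - 6*(-6) = -1 + 36 = 35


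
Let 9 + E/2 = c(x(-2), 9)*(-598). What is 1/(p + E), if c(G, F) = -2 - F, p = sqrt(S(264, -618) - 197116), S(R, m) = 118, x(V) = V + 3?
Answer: 6569/86402021 - I*sqrt(196998)/172804042 ≈ 7.6028e-5 - 2.5685e-6*I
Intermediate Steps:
x(V) = 3 + V
p = I*sqrt(196998) (p = sqrt(118 - 197116) = sqrt(-196998) = I*sqrt(196998) ≈ 443.84*I)
E = 13138 (E = -18 + 2*((-2 - 1*9)*(-598)) = -18 + 2*((-2 - 9)*(-598)) = -18 + 2*(-11*(-598)) = -18 + 2*6578 = -18 + 13156 = 13138)
1/(p + E) = 1/(I*sqrt(196998) + 13138) = 1/(13138 + I*sqrt(196998))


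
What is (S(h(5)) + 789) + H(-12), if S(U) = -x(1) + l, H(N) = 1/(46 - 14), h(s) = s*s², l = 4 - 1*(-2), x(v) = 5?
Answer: 25281/32 ≈ 790.03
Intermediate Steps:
l = 6 (l = 4 + 2 = 6)
h(s) = s³
H(N) = 1/32
S(U) = 1 (S(U) = -1*5 + 6 = -5 + 6 = 1)
(S(h(5)) + 789) + H(-12) = (1 + 789) + 1/32 = 790 + 1/32 = 25281/32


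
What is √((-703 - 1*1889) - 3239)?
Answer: 7*I*√119 ≈ 76.361*I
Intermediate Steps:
√((-703 - 1*1889) - 3239) = √((-703 - 1889) - 3239) = √(-2592 - 3239) = √(-5831) = 7*I*√119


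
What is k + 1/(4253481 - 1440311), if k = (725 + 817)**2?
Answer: 6689054351881/2813170 ≈ 2.3778e+6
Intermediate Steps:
k = 2377764 (k = 1542**2 = 2377764)
k + 1/(4253481 - 1440311) = 2377764 + 1/(4253481 - 1440311) = 2377764 + 1/2813170 = 6689054351881/2813170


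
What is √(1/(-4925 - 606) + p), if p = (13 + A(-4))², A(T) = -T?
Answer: √8841071198/5531 ≈ 17.000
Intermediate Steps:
p = 289 (p = (13 - 1*(-4))² = (13 + 4)² = 17² = 289)
√(1/(-4925 - 606) + p) = √(1/(-4925 - 606) + 289) = √(1/(-5531) + 289) = √(-1/5531 + 289) = √(1598458/5531) = √8841071198/5531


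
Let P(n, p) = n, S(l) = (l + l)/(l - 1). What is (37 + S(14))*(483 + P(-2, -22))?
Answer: 18833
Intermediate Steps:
S(l) = 2*l/(-1 + l) (S(l) = (2*l)/(-1 + l) = 2*l/(-1 + l))
(37 + S(14))*(483 + P(-2, -22)) = (37 + 2*14/(-1 + 14))*(483 - 2) = (37 + 2*14/13)*481 = (37 + 2*14*(1/13))*481 = (37 + 28/13)*481 = (509/13)*481 = 18833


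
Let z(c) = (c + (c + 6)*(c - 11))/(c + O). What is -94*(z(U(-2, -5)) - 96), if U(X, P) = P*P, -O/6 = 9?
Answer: 304842/29 ≈ 10512.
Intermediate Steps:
O = -54 (O = -6*9 = -54)
U(X, P) = P**2
z(c) = (c + (-11 + c)*(6 + c))/(-54 + c) (z(c) = (c + (c + 6)*(c - 11))/(c - 54) = (c + (6 + c)*(-11 + c))/(-54 + c) = (c + (-11 + c)*(6 + c))/(-54 + c))
-94*(z(U(-2, -5)) - 96) = -94*((-66 + ((-5)**2)**2 - 4*(-5)**2)/(-54 + (-5)**2) - 96) = -94*((-66 + 25**2 - 4*25)/(-54 + 25) - 96) = -94*((-66 + 625 - 100)/(-29) - 96) = -94*(-1/29*459 - 96) = -94*(-459/29 - 96) = -94*(-3243/29) = 304842/29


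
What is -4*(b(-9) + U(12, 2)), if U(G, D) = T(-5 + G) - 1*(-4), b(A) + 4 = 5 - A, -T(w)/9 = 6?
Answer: 160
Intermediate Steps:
T(w) = -54 (T(w) = -9*6 = -54)
b(A) = 1 - A (b(A) = -4 + (5 - A) = 1 - A)
U(G, D) = -50 (U(G, D) = -54 - 1*(-4) = -54 + 4 = -50)
-4*(b(-9) + U(12, 2)) = -4*((1 - 1*(-9)) - 50) = -4*((1 + 9) - 50) = -4*(10 - 50) = -4*(-40) = 160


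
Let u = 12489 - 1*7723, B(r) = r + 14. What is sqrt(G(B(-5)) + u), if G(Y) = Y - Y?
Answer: sqrt(4766) ≈ 69.036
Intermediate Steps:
B(r) = 14 + r
G(Y) = 0
u = 4766 (u = 12489 - 7723 = 4766)
sqrt(G(B(-5)) + u) = sqrt(0 + 4766) = sqrt(4766)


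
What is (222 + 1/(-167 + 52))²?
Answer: 651729841/13225 ≈ 49280.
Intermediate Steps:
(222 + 1/(-167 + 52))² = (222 + 1/(-115))² = (222 - 1/115)² = (25529/115)² = 651729841/13225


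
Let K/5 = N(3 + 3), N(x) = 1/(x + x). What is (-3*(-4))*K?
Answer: 5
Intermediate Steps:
N(x) = 1/(2*x)
K = 5/12 (K = 5*(1/(2*(3 + 3))) = 5*((½)/6) = 5*((½)*(⅙)) = 5*(1/12) = 5/12 ≈ 0.41667)
(-3*(-4))*K = -3*(-4)*(5/12) = 12*(5/12) = 5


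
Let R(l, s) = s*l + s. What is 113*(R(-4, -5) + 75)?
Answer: 10170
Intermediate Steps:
R(l, s) = s + l*s (R(l, s) = l*s + s = s + l*s)
113*(R(-4, -5) + 75) = 113*(-5*(1 - 4) + 75) = 113*(-5*(-3) + 75) = 113*(15 + 75) = 113*90 = 10170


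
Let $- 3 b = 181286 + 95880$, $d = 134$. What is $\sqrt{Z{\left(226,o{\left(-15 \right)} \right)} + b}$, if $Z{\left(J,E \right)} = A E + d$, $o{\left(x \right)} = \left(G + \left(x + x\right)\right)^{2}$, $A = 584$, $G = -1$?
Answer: $\frac{2 \sqrt{1055181}}{3} \approx 684.81$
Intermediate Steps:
$o{\left(x \right)} = \left(-1 + 2 x\right)^{2}$ ($o{\left(x \right)} = \left(-1 + \left(x + x\right)\right)^{2} = \left(-1 + 2 x\right)^{2}$)
$b = - \frac{277166}{3}$ ($b = - \frac{181286 + 95880}{3} = \left(- \frac{1}{3}\right) 277166 = - \frac{277166}{3} \approx -92389.0$)
$Z{\left(J,E \right)} = 134 + 584 E$ ($Z{\left(J,E \right)} = 584 E + 134 = 134 + 584 E$)
$\sqrt{Z{\left(226,o{\left(-15 \right)} \right)} + b} = \sqrt{\left(134 + 584 \left(-1 + 2 \left(-15\right)\right)^{2}\right) - \frac{277166}{3}} = \sqrt{\left(134 + 584 \left(-1 - 30\right)^{2}\right) - \frac{277166}{3}} = \sqrt{\left(134 + 584 \left(-31\right)^{2}\right) - \frac{277166}{3}} = \sqrt{\left(134 + 584 \cdot 961\right) - \frac{277166}{3}} = \sqrt{\left(134 + 561224\right) - \frac{277166}{3}} = \sqrt{561358 - \frac{277166}{3}} = \sqrt{\frac{1406908}{3}} = \frac{2 \sqrt{1055181}}{3}$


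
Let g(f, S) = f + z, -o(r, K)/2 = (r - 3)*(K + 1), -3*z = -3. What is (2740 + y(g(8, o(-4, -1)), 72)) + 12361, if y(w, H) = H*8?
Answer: 15677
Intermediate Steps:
z = 1 (z = -⅓*(-3) = 1)
o(r, K) = -2*(1 + K)*(-3 + r) (o(r, K) = -2*(r - 3)*(K + 1) = -2*(-3 + r)*(1 + K) = -2*(1 + K)*(-3 + r))
g(f, S) = 1 + f (g(f, S) = f + 1 = 1 + f)
y(w, H) = 8*H
(2740 + y(g(8, o(-4, -1)), 72)) + 12361 = (2740 + 8*72) + 12361 = (2740 + 576) + 12361 = 3316 + 12361 = 15677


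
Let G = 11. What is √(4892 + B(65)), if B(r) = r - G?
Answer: √4946 ≈ 70.328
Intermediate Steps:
B(r) = -11 + r (B(r) = r - 1*11 = r - 11 = -11 + r)
√(4892 + B(65)) = √(4892 + (-11 + 65)) = √(4892 + 54) = √4946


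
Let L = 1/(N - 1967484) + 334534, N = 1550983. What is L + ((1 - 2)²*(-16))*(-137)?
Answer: 140246715725/416501 ≈ 3.3673e+5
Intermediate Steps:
L = 139333745533/416501 (L = 1/(1550983 - 1967484) + 334534 = 1/(-416501) + 334534 = -1/416501 + 334534 = 139333745533/416501 ≈ 3.3453e+5)
L + ((1 - 2)²*(-16))*(-137) = 139333745533/416501 + ((1 - 2)²*(-16))*(-137) = 139333745533/416501 + ((-1)²*(-16))*(-137) = 139333745533/416501 + (1*(-16))*(-137) = 139333745533/416501 - 16*(-137) = 139333745533/416501 + 2192 = 140246715725/416501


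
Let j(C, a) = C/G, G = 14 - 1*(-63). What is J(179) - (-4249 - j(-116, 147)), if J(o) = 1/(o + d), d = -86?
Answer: 30416378/7161 ≈ 4247.5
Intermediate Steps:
G = 77 (G = 14 + 63 = 77)
J(o) = 1/(-86 + o) (J(o) = 1/(o - 86) = 1/(-86 + o))
j(C, a) = C/77
J(179) - (-4249 - j(-116, 147)) = 1/(-86 + 179) - (-4249 - (-116)/77) = 1/93 - (-4249 - 1*(-116/77)) = 1/93 - (-4249 + 116/77) = 1/93 - 1*(-327057/77) = 1/93 + 327057/77 = 30416378/7161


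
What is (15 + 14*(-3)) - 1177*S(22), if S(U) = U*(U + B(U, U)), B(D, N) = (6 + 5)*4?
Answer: -1709031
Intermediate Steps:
B(D, N) = 44 (B(D, N) = 11*4 = 44)
S(U) = U*(44 + U) (S(U) = U*(U + 44) = U*(44 + U))
(15 + 14*(-3)) - 1177*S(22) = (15 + 14*(-3)) - 25894*(44 + 22) = (15 - 42) - 25894*66 = -27 - 1177*1452 = -27 - 1709004 = -1709031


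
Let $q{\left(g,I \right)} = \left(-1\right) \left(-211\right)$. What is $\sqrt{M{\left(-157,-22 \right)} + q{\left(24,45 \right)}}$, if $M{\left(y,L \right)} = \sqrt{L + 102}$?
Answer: $\sqrt{211 + 4 \sqrt{5}} \approx 14.831$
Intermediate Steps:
$q{\left(g,I \right)} = 211$
$M{\left(y,L \right)} = \sqrt{102 + L}$
$\sqrt{M{\left(-157,-22 \right)} + q{\left(24,45 \right)}} = \sqrt{\sqrt{102 - 22} + 211} = \sqrt{\sqrt{80} + 211} = \sqrt{4 \sqrt{5} + 211} = \sqrt{211 + 4 \sqrt{5}}$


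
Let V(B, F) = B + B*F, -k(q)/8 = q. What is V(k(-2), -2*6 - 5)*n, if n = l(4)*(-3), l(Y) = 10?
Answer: 7680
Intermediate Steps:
k(q) = -8*q
n = -30 (n = 10*(-3) = -30)
V(k(-2), -2*6 - 5)*n = ((-8*(-2))*(1 + (-2*6 - 5)))*(-30) = (16*(1 + (-12 - 5)))*(-30) = (16*(1 - 17))*(-30) = (16*(-16))*(-30) = -256*(-30) = 7680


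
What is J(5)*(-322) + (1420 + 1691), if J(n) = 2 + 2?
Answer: 1823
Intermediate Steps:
J(n) = 4
J(5)*(-322) + (1420 + 1691) = 4*(-322) + (1420 + 1691) = -1288 + 3111 = 1823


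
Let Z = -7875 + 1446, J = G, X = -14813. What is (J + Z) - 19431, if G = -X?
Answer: -11047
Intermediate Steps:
G = 14813 (G = -1*(-14813) = 14813)
J = 14813
Z = -6429
(J + Z) - 19431 = (14813 - 6429) - 19431 = 8384 - 19431 = -11047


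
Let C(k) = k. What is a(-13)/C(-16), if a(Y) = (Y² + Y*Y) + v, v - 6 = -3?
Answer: -341/16 ≈ -21.313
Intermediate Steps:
v = 3 (v = 6 - 3 = 3)
a(Y) = 3 + 2*Y² (a(Y) = (Y² + Y*Y) + 3 = (Y² + Y²) + 3 = 2*Y² + 3 = 3 + 2*Y²)
a(-13)/C(-16) = (3 + 2*(-13)²)/(-16) = (3 + 2*169)*(-1/16) = (3 + 338)*(-1/16) = 341*(-1/16) = -341/16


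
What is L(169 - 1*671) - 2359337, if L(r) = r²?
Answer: -2107333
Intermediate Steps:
L(169 - 1*671) - 2359337 = (169 - 1*671)² - 2359337 = (169 - 671)² - 2359337 = (-502)² - 2359337 = 252004 - 2359337 = -2107333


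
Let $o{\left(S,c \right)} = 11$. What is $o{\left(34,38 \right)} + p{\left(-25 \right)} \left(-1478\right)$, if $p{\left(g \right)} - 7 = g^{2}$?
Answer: $-934085$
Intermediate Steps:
$p{\left(g \right)} = 7 + g^{2}$
$o{\left(34,38 \right)} + p{\left(-25 \right)} \left(-1478\right) = 11 + \left(7 + \left(-25\right)^{2}\right) \left(-1478\right) = 11 + \left(7 + 625\right) \left(-1478\right) = 11 + 632 \left(-1478\right) = 11 - 934096 = -934085$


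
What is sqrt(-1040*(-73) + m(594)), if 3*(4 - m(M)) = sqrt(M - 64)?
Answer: sqrt(683316 - 3*sqrt(530))/3 ≈ 275.53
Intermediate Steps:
m(M) = 4 - sqrt(-64 + M)/3 (m(M) = 4 - sqrt(M - 64)/3 = 4 - sqrt(-64 + M)/3)
sqrt(-1040*(-73) + m(594)) = sqrt(-1040*(-73) + (4 - sqrt(-64 + 594)/3)) = sqrt(75920 + (4 - sqrt(530)/3)) = sqrt(75924 - sqrt(530)/3)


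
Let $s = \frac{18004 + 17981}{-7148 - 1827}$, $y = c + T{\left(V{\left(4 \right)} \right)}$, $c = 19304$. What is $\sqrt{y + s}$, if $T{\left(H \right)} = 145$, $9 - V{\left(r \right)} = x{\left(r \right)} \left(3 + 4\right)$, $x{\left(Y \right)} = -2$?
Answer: $\frac{\sqrt{62652245610}}{1795} \approx 139.45$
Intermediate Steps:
$V{\left(r \right)} = 23$ ($V{\left(r \right)} = 9 - - 2 \left(3 + 4\right) = 9 - \left(-2\right) 7 = 9 - -14 = 9 + 14 = 23$)
$y = 19449$ ($y = 19304 + 145 = 19449$)
$s = - \frac{7197}{1795}$ ($s = \frac{35985}{-8975} = 35985 \left(- \frac{1}{8975}\right) = - \frac{7197}{1795} \approx -4.0095$)
$\sqrt{y + s} = \sqrt{19449 - \frac{7197}{1795}} = \sqrt{\frac{34903758}{1795}} = \frac{\sqrt{62652245610}}{1795}$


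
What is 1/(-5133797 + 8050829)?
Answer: 1/2917032 ≈ 3.4281e-7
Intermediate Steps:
1/(-5133797 + 8050829) = 1/2917032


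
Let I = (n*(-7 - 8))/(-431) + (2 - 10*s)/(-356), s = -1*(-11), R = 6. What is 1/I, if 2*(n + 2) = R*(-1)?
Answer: 38359/4962 ≈ 7.7306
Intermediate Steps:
n = -5 (n = -2 + (6*(-1))/2 = -2 + (1/2)*(-6) = -2 - 3 = -5)
s = 11
I = 4962/38359 (I = -5*(-7 - 8)/(-431) + (2 - 10*11)/(-356) = -5*(-15)*(-1/431) + (2 - 110)*(-1/356) = 75*(-1/431) - 108*(-1/356) = -75/431 + 27/89 = 4962/38359 ≈ 0.12936)
1/I = 1/(4962/38359) = 38359/4962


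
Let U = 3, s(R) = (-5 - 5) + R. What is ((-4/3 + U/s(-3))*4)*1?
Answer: -244/39 ≈ -6.2564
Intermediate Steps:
s(R) = -10 + R
((-4/3 + U/s(-3))*4)*1 = ((-4/3 + 3/(-10 - 3))*4)*1 = ((-4*⅓ + 3/(-13))*4)*1 = ((-4/3 + 3*(-1/13))*4)*1 = ((-4/3 - 3/13)*4)*1 = -61/39*4*1 = -244/39*1 = -244/39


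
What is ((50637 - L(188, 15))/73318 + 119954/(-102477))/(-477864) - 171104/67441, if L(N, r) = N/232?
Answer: -5090158088481689597065/2006297266753873168416 ≈ -2.5371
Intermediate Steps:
L(N, r) = N/232 (L(N, r) = N*(1/232) = N/232)
((50637 - L(188, 15))/73318 + 119954/(-102477))/(-477864) - 171104/67441 = ((50637 - 188/232)/73318 + 119954/(-102477))/(-477864) - 171104/67441 = ((50637 - 1*47/58)*(1/73318) + 119954*(-1/102477))*(-1/477864) - 171104*1/67441 = ((50637 - 47/58)*(1/73318) - 119954/102477)*(-1/477864) - 171104/67441 = ((2936899/58)*(1/73318) - 119954/102477)*(-1/477864) - 171104/67441 = (419557/607492 - 119954/102477)*(-1/477864) - 171104/67441 = -29876152679/62253957684*(-1/477864) - 171104/67441 = 29876152679/29748925234706976 - 171104/67441 = -5090158088481689597065/2006297266753873168416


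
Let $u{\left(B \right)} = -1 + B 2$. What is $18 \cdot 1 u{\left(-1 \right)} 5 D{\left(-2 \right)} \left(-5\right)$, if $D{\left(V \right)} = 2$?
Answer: $2700$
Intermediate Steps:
$u{\left(B \right)} = -1 + 2 B$
$18 \cdot 1 u{\left(-1 \right)} 5 D{\left(-2 \right)} \left(-5\right) = 18 \cdot 1 \left(-1 + 2 \left(-1\right)\right) 5 \cdot 2 \left(-5\right) = 18 \cdot 1 \left(-1 - 2\right) 5 \cdot 2 \left(-5\right) = 18 \cdot 1 \left(-3\right) 5 \cdot 2 \left(-5\right) = 18 \left(-3\right) 5 \cdot 2 \left(-5\right) = 18 \left(-15\right) 2 \left(-5\right) = 18 \left(\left(-30\right) \left(-5\right)\right) = 18 \cdot 150 = 2700$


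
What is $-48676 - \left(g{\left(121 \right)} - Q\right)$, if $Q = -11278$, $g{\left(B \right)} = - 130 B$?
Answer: $-44224$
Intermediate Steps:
$-48676 - \left(g{\left(121 \right)} - Q\right) = -48676 - \left(\left(-130\right) 121 - -11278\right) = -48676 - \left(-15730 + 11278\right) = -48676 - -4452 = -48676 + 4452 = -44224$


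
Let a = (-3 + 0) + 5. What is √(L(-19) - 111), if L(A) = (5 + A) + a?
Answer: I*√123 ≈ 11.091*I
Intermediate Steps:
a = 2 (a = -3 + 5 = 2)
L(A) = 7 + A (L(A) = (5 + A) + 2 = 7 + A)
√(L(-19) - 111) = √((7 - 19) - 111) = √(-12 - 111) = √(-123) = I*√123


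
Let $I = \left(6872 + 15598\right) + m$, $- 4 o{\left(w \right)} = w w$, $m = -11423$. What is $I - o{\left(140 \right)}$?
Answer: $15947$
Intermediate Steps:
$o{\left(w \right)} = - \frac{w^{2}}{4}$ ($o{\left(w \right)} = - \frac{w w}{4} = - \frac{w^{2}}{4}$)
$I = 11047$ ($I = \left(6872 + 15598\right) - 11423 = 22470 - 11423 = 11047$)
$I - o{\left(140 \right)} = 11047 - - \frac{140^{2}}{4} = 11047 - \left(- \frac{1}{4}\right) 19600 = 11047 - -4900 = 11047 + 4900 = 15947$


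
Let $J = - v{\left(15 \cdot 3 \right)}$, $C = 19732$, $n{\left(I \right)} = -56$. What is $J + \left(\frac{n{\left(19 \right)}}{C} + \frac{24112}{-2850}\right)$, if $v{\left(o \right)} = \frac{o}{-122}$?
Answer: $- \frac{6941719531}{857602050} \approx -8.0943$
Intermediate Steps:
$v{\left(o \right)} = - \frac{o}{122}$ ($v{\left(o \right)} = o \left(- \frac{1}{122}\right) = - \frac{o}{122}$)
$J = \frac{45}{122}$ ($J = - \frac{\left(-1\right) 15 \cdot 3}{122} = - \frac{\left(-1\right) 45}{122} = \left(-1\right) \left(- \frac{45}{122}\right) = \frac{45}{122} \approx 0.36885$)
$J + \left(\frac{n{\left(19 \right)}}{C} + \frac{24112}{-2850}\right) = \frac{45}{122} + \left(- \frac{56}{19732} + \frac{24112}{-2850}\right) = \frac{45}{122} + \left(\left(-56\right) \frac{1}{19732} + 24112 \left(- \frac{1}{2850}\right)\right) = \frac{45}{122} - \frac{59492198}{7029525} = - \frac{6941719531}{857602050}$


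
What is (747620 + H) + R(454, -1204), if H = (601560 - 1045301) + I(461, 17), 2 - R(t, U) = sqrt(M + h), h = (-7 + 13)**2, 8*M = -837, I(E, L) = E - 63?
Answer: 304279 - 3*I*sqrt(122)/4 ≈ 3.0428e+5 - 8.284*I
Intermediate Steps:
I(E, L) = -63 + E
M = -837/8 (M = (1/8)*(-837) = -837/8 ≈ -104.63)
h = 36 (h = 6**2 = 36)
R(t, U) = 2 - 3*I*sqrt(122)/4 (R(t, U) = 2 - sqrt(-837/8 + 36) = 2 - sqrt(-549/8) = 2 - 3*I*sqrt(122)/4)
H = -443343 (H = (601560 - 1045301) + (-63 + 461) = -443741 + 398 = -443343)
(747620 + H) + R(454, -1204) = (747620 - 443343) + (2 - 3*I*sqrt(122)/4) = 304277 + (2 - 3*I*sqrt(122)/4) = 304279 - 3*I*sqrt(122)/4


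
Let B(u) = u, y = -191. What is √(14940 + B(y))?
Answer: 7*√301 ≈ 121.45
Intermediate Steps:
√(14940 + B(y)) = √(14940 - 191) = √14749 = 7*√301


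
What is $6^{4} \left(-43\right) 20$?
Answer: $-1114560$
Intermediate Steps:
$6^{4} \left(-43\right) 20 = 1296 \left(-43\right) 20 = \left(-55728\right) 20 = -1114560$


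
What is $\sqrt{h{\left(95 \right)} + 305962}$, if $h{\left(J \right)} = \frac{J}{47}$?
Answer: $\frac{\sqrt{675874523}}{47} \approx 553.14$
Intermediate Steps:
$h{\left(J \right)} = \frac{J}{47}$ ($h{\left(J \right)} = J \frac{1}{47} = \frac{J}{47}$)
$\sqrt{h{\left(95 \right)} + 305962} = \sqrt{\frac{1}{47} \cdot 95 + 305962} = \sqrt{\frac{95}{47} + 305962} = \sqrt{\frac{14380309}{47}} = \frac{\sqrt{675874523}}{47}$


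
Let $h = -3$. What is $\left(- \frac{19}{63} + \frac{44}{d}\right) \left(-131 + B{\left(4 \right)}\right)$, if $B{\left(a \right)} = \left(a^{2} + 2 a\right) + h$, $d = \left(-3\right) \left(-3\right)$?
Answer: $- \frac{31790}{63} \approx -504.6$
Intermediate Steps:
$d = 9$
$B{\left(a \right)} = -3 + a^{2} + 2 a$ ($B{\left(a \right)} = \left(a^{2} + 2 a\right) - 3 = -3 + a^{2} + 2 a$)
$\left(- \frac{19}{63} + \frac{44}{d}\right) \left(-131 + B{\left(4 \right)}\right) = \left(- \frac{19}{63} + \frac{44}{9}\right) \left(-131 + \left(-3 + 4^{2} + 2 \cdot 4\right)\right) = \left(\left(-19\right) \frac{1}{63} + 44 \cdot \frac{1}{9}\right) \left(-131 + \left(-3 + 16 + 8\right)\right) = \left(- \frac{19}{63} + \frac{44}{9}\right) \left(-131 + 21\right) = \frac{289}{63} \left(-110\right) = - \frac{31790}{63}$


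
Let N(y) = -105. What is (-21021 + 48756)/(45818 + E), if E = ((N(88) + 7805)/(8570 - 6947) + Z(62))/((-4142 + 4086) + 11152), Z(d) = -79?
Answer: 26288120520/43427760233 ≈ 0.60533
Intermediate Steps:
E = -6343/947832 (E = ((-105 + 7805)/(8570 - 6947) - 79)/((-4142 + 4086) + 11152) = (7700/1623 - 79)/(-56 + 11152) = (7700*(1/1623) - 79)/11096 = (7700/1623 - 79)*(1/11096) = -120517/1623*1/11096 = -6343/947832 ≈ -0.0066921)
(-21021 + 48756)/(45818 + E) = (-21021 + 48756)/(45818 - 6343/947832) = 27735/(43427760233/947832) = 27735*(947832/43427760233) = 26288120520/43427760233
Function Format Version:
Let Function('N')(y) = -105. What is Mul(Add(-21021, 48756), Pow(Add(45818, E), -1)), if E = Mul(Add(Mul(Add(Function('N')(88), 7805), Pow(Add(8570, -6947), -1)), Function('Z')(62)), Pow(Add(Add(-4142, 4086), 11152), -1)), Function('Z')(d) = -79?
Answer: Rational(26288120520, 43427760233) ≈ 0.60533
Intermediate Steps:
E = Rational(-6343, 947832) (E = Mul(Add(Mul(Add(-105, 7805), Pow(Add(8570, -6947), -1)), -79), Pow(Add(Add(-4142, 4086), 11152), -1)) = Mul(Add(Mul(7700, Pow(1623, -1)), -79), Pow(Add(-56, 11152), -1)) = Mul(Add(Mul(7700, Rational(1, 1623)), -79), Pow(11096, -1)) = Mul(Add(Rational(7700, 1623), -79), Rational(1, 11096)) = Mul(Rational(-120517, 1623), Rational(1, 11096)) = Rational(-6343, 947832) ≈ -0.0066921)
Mul(Add(-21021, 48756), Pow(Add(45818, E), -1)) = Mul(Add(-21021, 48756), Pow(Add(45818, Rational(-6343, 947832)), -1)) = Mul(27735, Pow(Rational(43427760233, 947832), -1)) = Mul(27735, Rational(947832, 43427760233)) = Rational(26288120520, 43427760233)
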